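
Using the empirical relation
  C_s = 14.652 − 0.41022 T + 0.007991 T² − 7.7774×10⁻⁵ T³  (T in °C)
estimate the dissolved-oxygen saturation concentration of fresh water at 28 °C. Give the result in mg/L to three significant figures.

C_s = 14.652 − 0.41022×28 + 0.007991×28² − 7.7774×10⁻⁵×28³ = 7.723 mg/L.

C_s ≈ 7.72 mg/L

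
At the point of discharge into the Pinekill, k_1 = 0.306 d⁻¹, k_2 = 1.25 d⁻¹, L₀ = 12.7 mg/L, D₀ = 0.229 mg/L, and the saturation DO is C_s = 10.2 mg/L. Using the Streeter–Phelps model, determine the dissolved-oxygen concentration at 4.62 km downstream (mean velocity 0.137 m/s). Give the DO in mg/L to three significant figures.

Travel time t = x/v = 4.62 km / (0.137 m/s) = 4620 m / 0.137 m/s = 33720 s = 0.3903 d.
k_1 L₀/(k_2−k_1) = 0.306×12.7/(1.25−0.306) = 3.886/0.9440 = 4.117 mg/L.
e^(−k_1 t) = e^(−0.306×0.3903) = 0.8874; e^(−k_2 t) = e^(−1.25×0.3903) = 0.6139.
D = 4.117 × (0.8874 − 0.6139) + 0.229 × 0.6139 = 1.126 + 0.1406 = 1.267 mg/L.
DO = C_s − D = 10.2 − 1.267 = 8.933 mg/L.

DO ≈ 8.93 mg/L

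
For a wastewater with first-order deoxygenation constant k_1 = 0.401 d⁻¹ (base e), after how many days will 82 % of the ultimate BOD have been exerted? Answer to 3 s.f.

t ≈ 4.28 d

y/L₀ = 1 − e^(−k_1 t) = 0.82 ⇒ e^(−k_1 t) = 0.180
t = −ln(0.180) / 0.401 = 1.715 / 0.401 = 4.276 d.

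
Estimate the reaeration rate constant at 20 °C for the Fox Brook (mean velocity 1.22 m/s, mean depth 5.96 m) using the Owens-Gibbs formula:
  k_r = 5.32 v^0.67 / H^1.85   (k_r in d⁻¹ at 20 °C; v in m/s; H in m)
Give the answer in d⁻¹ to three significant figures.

k_r = 5.32 × 1.22^0.67 / 5.96^1.85 = 5.32 × 1.143 / 27.18 = 0.2236 d⁻¹.

k_r ≈ 0.224 d⁻¹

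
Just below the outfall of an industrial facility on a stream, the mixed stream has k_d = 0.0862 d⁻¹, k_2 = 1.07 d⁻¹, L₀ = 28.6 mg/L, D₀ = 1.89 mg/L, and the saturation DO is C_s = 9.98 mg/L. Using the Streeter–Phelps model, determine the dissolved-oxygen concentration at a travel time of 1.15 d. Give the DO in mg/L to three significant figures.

k_d L₀/(k_2−k_d) = 0.0862×28.6/(1.07−0.0862) = 2.465/0.9838 = 2.506 mg/L.
e^(−k_d t) = e^(−0.0862×1.150) = 0.9056; e^(−k_2 t) = e^(−1.07×1.150) = 0.2921.
D = 2.506 × (0.9056 − 0.2921) + 1.89 × 0.2921 = 1.537 + 0.5522 = 2.089 mg/L.
DO = C_s − D = 9.98 − 2.089 = 7.891 mg/L.

DO ≈ 7.89 mg/L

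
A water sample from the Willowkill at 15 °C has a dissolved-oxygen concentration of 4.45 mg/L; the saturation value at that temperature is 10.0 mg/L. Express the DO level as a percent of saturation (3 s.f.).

% saturation = C/C_s × 100 = 4.45/10.0 × 100 = 44.5 %.

44.5 % saturation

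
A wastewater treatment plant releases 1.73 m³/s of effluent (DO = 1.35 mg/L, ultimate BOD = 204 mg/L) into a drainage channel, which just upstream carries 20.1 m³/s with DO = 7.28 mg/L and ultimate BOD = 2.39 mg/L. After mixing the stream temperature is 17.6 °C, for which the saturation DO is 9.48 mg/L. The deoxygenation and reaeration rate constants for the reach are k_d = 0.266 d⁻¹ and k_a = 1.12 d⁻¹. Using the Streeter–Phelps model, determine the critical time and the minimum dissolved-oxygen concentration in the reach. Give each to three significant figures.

t_c ≈ 0.947 d; minimum DO ≈ 6.09 mg/L

Mixed DO = (20.1×7.28 + 1.73×1.35)/(20.1+1.73) = 148.7/21.83 = 6.810 mg/L.
Mixed L₀ = (20.1×2.39 + 1.73×204)/(21.83) = 401.0/21.83 = 18.37 mg/L.
Initial deficit D₀ = C_s − DO₀ = 9.48 − 6.810 = 2.670 mg/L.
t_c = (1/0.8540) ln[(1.12/0.266)(1 − 2.670×0.8540/(0.266×18.37))] = 1.171 × ln(2.245) = 0.9472 d.
D_c = (0.266/1.12) × 18.37 × e^(−0.266×0.9472) = 0.2375 × 18.37 × 0.7773 = 3.391 mg/L.
Minimum DO = 9.48 − 3.391 = 6.089 mg/L.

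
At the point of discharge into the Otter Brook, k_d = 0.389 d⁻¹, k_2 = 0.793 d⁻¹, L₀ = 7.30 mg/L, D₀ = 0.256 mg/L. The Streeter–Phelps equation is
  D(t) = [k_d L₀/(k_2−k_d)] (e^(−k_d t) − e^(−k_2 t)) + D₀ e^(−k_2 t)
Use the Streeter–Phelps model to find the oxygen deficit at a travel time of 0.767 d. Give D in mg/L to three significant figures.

k_d L₀/(k_2−k_d) = 0.389×7.30/(0.793−0.389) = 2.840/0.4040 = 7.029 mg/L.
e^(−k_d t) = e^(−0.389×0.7670) = 0.7420; e^(−k_2 t) = e^(−0.793×0.7670) = 0.5443.
D = 7.029 × (0.7420 − 0.5443) + 0.256 × 0.5443 = 1.390 + 0.1393 = 1.529 mg/L.

D ≈ 1.53 mg/L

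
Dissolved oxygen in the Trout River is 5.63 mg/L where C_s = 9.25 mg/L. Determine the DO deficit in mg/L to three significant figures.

D = C_s − C = 9.25 − 5.63 = 3.62 mg/L.

D ≈ 3.62 mg/L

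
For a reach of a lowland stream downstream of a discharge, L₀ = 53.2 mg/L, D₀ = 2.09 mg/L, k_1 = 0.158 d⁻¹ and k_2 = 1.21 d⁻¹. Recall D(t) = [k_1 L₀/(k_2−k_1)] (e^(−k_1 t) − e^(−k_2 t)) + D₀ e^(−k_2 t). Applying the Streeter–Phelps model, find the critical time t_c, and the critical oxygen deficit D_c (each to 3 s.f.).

t_c ≈ 1.65 d; D_c ≈ 5.36 mg/L

t_c = [1/(k_2−k_1)] ln[(k_2/k_1)(1 − D₀(k_2−k_1)/(k_1 L₀))]
= [1/(1.21−0.158)] ln[(1.21/0.158)(1 − 2.09×1.052/(0.158×53.2))]
= (1/1.052) ln[7.658 × 0.7384] = 0.9506 × ln(5.655) = 0.9506 × 1.733 = 1.647 d.
D_c = (k_1/k_2) L₀ e^(−k_1 t_c) = (0.158/1.21) × 53.2 × e^(−0.158×1.647) = 0.1306 × 53.2 × 0.7709 = 5.355 mg/L.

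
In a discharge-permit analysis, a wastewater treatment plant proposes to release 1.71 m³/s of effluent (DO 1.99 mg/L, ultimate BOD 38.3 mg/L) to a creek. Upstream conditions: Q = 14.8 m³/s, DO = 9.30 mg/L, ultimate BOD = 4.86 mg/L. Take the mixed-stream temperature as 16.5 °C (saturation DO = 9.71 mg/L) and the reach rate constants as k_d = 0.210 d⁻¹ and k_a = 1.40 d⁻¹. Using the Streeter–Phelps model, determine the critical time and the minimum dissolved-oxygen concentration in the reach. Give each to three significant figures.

Mixed DO = (14.8×9.30 + 1.71×1.99)/(14.8+1.71) = 141.0/16.51 = 8.543 mg/L.
Mixed L₀ = (14.8×4.86 + 1.71×38.3)/(16.51) = 137.4/16.51 = 8.324 mg/L.
Initial deficit D₀ = C_s − DO₀ = 9.71 − 8.543 = 1.167 mg/L.
t_c = (1/1.190) ln[(1.40/0.210)(1 − 1.167×1.190/(0.210×8.324))] = 0.8403 × ln(1.369) = 0.2642 d.
D_c = (0.210/1.40) × 8.324 × e^(−0.210×0.2642) = 0.1500 × 8.324 × 0.9460 = 1.181 mg/L.
Minimum DO = 9.71 − 1.181 = 8.529 mg/L.

t_c ≈ 0.264 d; minimum DO ≈ 8.53 mg/L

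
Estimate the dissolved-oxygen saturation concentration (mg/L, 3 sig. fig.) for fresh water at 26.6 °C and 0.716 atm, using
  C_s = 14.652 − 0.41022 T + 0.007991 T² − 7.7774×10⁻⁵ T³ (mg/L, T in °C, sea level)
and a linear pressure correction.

C_s ≈ 5.68 mg/L

At sea level: C_s = 14.652 − 0.41022×26.6 + 0.007991×26.6² − 7.7774×10⁻⁵×26.6³ = 7.930 mg/L.
Pressure correction: C_s' = 7.930 × 0.716 = 5.678 mg/L.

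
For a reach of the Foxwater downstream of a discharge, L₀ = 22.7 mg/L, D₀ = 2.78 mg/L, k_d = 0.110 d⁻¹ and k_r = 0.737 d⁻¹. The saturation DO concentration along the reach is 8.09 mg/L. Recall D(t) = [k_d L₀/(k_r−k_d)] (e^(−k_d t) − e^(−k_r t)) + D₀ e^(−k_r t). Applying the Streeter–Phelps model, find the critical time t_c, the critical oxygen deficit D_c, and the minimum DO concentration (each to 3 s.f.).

t_c ≈ 1.12 d; D_c ≈ 2.99 mg/L; min DO ≈ 5.10 mg/L

t_c = [1/(k_r−k_d)] ln[(k_r/k_d)(1 − D₀(k_r−k_d)/(k_d L₀))]
= [1/(0.737−0.110)] ln[(0.737/0.110)(1 − 2.78×0.6270/(0.110×22.7))]
= (1/0.6270) ln[6.700 × 0.3019] = 1.595 × ln(2.023) = 1.595 × 0.7046 = 1.124 d.
D_c = (k_d/k_r) L₀ e^(−k_d t_c) = (0.110/0.737) × 22.7 × e^(−0.110×1.124) = 0.1493 × 22.7 × 0.8837 = 2.994 mg/L.
Minimum DO = C_s − D_c = 8.09 − 2.994 = 5.096 mg/L.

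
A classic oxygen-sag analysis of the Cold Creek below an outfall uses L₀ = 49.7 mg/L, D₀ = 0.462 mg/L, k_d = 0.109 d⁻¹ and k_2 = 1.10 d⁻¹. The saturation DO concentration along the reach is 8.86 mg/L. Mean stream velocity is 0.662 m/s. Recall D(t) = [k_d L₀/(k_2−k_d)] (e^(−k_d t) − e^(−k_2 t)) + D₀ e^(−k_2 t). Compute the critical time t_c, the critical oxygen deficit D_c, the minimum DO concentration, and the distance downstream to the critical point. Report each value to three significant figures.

t_c ≈ 2.24 d; D_c ≈ 3.86 mg/L; min DO ≈ 5.00 mg/L; x_c ≈ 128 km

At the critical point dD/dt = 0, so k_d L₀ e^(−k_d t) = k_2 D. Substituting D(t) from the Streeter–Phelps equation and solving for t gives
t_c = ln[(k_2/k_d)(1 − D₀(k_2−k_d)/(k_d L₀))] / (k_2−k_d).
Here k_2−k_d = 0.9910 d⁻¹ and 1 − D₀(k_2−k_d)/(k_d L₀) = 1 − 0.462×0.9910/(0.109×49.7) = 0.9155, so
t_c = ln(10.09 × 0.9155) / 0.9910 = 2.223 / 0.9910 = 2.244 d.
L(t_c) = L₀ e^(−k_d t_c) = 49.7 × 0.7831 = 38.92 mg/L, and at the critical point k_2 D_c = k_d L, so D_c = (0.109/1.10) × 38.92 = 3.856 mg/L.
Minimum DO = C_s − D_c = 8.86 − 3.856 = 5.004 mg/L.
x_c = v t_c = 0.662 m/s × 2.244 d × 86400 s/d = 128300 m ≈ 128 km.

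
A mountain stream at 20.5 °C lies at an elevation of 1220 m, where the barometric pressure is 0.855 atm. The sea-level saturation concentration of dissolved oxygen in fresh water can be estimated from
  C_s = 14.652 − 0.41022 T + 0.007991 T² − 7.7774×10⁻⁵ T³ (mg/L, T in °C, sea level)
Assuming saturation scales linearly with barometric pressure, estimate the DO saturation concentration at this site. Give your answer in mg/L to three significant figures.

C_s ≈ 7.64 mg/L

At sea level: C_s = 14.652 − 0.41022×20.5 + 0.007991×20.5² − 7.7774×10⁻⁵×20.5³ = 8.931 mg/L.
Pressure correction: C_s' = 8.931 × 0.855 = 7.636 mg/L.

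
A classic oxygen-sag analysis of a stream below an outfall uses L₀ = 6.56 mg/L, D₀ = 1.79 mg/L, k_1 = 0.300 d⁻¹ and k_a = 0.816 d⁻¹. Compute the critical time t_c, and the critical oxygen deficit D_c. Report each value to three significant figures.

At the critical point dD/dt = 0, so k_1 L₀ e^(−k_1 t) = k_a D. Substituting D(t) from the Streeter–Phelps equation and solving for t gives
t_c = ln[(k_a/k_1)(1 − D₀(k_a−k_1)/(k_1 L₀))] / (k_a−k_1).
Here k_a−k_1 = 0.5160 d⁻¹ and 1 − D₀(k_a−k_1)/(k_1 L₀) = 1 − 1.79×0.5160/(0.300×6.56) = 0.5307, so
t_c = ln(2.720 × 0.5307) / 0.5160 = 0.3670 / 0.5160 = 0.7113 d.
D_c = (k_1/k_a) L₀ e^(−k_1 t_c) = (0.300/0.816) × 6.56 × e^(−0.300×0.7113) = 0.3676 × 6.56 × 0.8078 = 1.948 mg/L.

t_c ≈ 0.711 d; D_c ≈ 1.95 mg/L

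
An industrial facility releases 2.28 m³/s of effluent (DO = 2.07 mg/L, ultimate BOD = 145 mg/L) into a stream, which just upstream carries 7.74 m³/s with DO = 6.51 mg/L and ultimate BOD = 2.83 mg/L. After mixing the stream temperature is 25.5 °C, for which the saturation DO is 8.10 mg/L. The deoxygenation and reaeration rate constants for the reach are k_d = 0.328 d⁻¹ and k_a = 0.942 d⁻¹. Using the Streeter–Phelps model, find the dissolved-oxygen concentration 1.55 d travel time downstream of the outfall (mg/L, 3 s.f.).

Mixed DO = (7.74×6.51 + 2.28×2.07)/(7.74+2.28) = 55.11/10.02 = 5.500 mg/L.
Mixed L₀ = (7.74×2.83 + 2.28×145)/(10.02) = 352.5/10.02 = 35.18 mg/L.
Initial deficit D₀ = C_s − DO₀ = 8.10 − 5.500 = 2.600 mg/L.
D(1.55) = [0.328×35.18/(0.942−0.328)](e^(−0.328×1.55) − e^(−0.942×1.55)) + 2.600 e^(−0.942×1.55)
= 18.79 × (0.6015 − 0.2322) + 2.600 × 0.2322 = 7.543 mg/L.
DO = 8.10 − 7.543 = 0.5569 mg/L.

DO ≈ 0.557 mg/L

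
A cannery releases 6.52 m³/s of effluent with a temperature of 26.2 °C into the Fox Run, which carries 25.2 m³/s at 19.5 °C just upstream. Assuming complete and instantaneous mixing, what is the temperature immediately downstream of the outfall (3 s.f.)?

20.9 °C

Flow-weighted mixing: C = (Q_r C_r + Q_w C_w)/(Q_r + Q_w)
= (25.2×19.5 + 6.52×26.2)/(25.2 + 6.52) = 662.2/31.72 = 20.88 °C.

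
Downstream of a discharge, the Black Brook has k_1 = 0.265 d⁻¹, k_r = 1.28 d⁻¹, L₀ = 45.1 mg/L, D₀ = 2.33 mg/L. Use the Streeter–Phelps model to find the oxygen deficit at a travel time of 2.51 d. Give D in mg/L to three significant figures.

k_1 L₀/(k_r−k_1) = 0.265×45.1/(1.28−0.265) = 11.95/1.015 = 11.77 mg/L.
e^(−k_1 t) = e^(−0.265×2.510) = 0.5142; e^(−k_r t) = e^(−1.28×2.510) = 0.04024.
D = 11.77 × (0.5142 − 0.04024) + 2.33 × 0.04024 = 5.581 + 0.09377 = 5.675 mg/L.

D ≈ 5.67 mg/L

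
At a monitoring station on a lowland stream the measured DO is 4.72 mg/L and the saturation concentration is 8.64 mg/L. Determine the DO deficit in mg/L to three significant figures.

D ≈ 3.92 mg/L

D = C_s − C = 8.64 − 4.72 = 3.92 mg/L.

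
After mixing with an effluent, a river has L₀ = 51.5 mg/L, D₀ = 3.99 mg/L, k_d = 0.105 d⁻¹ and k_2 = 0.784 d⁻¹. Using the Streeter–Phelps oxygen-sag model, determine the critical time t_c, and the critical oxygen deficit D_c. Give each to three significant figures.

At the critical point dD/dt = 0, so k_d L₀ e^(−k_d t) = k_2 D. Substituting D(t) from the Streeter–Phelps equation and solving for t gives
t_c = ln[(k_2/k_d)(1 − D₀(k_2−k_d)/(k_d L₀))] / (k_2−k_d).
Here k_2−k_d = 0.6790 d⁻¹ and 1 − D₀(k_2−k_d)/(k_d L₀) = 1 − 3.99×0.6790/(0.105×51.5) = 0.4990, so
t_c = ln(7.467 × 0.4990) / 0.6790 = 1.315 / 0.6790 = 1.937 d.
D_c = (k_d/k_2) L₀ e^(−k_d t_c) = (0.105/0.784) × 51.5 × e^(−0.105×1.937) = 0.1339 × 51.5 × 0.8160 = 5.628 mg/L.

t_c ≈ 1.94 d; D_c ≈ 5.63 mg/L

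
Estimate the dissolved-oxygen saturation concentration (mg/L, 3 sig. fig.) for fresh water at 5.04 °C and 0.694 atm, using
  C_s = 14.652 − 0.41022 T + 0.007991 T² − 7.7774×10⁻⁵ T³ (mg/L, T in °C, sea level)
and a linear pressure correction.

At sea level: C_s = 14.652 − 0.41022×5.04 + 0.007991×5.04² − 7.7774×10⁻⁵×5.04³ = 12.78 mg/L.
Pressure correction: C_s' = 12.78 × 0.694 = 8.868 mg/L.

C_s ≈ 8.87 mg/L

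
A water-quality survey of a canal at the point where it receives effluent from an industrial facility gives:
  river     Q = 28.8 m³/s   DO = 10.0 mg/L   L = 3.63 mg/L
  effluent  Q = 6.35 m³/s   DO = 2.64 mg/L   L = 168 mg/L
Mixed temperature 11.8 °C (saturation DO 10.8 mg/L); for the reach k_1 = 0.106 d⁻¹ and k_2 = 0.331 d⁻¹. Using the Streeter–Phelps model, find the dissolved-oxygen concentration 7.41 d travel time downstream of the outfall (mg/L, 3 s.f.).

DO ≈ 4.81 mg/L

Mixed DO = (28.8×10.0 + 6.35×2.64)/(28.8+6.35) = 304.8/35.15 = 8.670 mg/L.
Mixed L₀ = (28.8×3.63 + 6.35×168)/(35.15) = 1171/35.15 = 33.32 mg/L.
Initial deficit D₀ = C_s − DO₀ = 10.8 − 8.670 = 2.130 mg/L.
D(7.41) = [0.106×33.32/(0.331−0.106)](e^(−0.106×7.41) − e^(−0.331×7.41)) + 2.130 e^(−0.331×7.41)
= 15.70 × (0.4559 − 0.08606) + 2.130 × 0.08606 = 5.990 mg/L.
DO = 10.8 − 5.990 = 4.810 mg/L.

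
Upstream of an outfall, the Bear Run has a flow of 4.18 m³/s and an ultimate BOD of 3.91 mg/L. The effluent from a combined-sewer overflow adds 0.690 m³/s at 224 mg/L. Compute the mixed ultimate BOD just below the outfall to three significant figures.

35.1 mg/L

Flow-weighted mixing: C = (Q_r C_r + Q_w C_w)/(Q_r + Q_w)
= (4.18×3.91 + 0.690×224)/(4.18 + 0.690) = 170.9/4.870 = 35.09 mg/L.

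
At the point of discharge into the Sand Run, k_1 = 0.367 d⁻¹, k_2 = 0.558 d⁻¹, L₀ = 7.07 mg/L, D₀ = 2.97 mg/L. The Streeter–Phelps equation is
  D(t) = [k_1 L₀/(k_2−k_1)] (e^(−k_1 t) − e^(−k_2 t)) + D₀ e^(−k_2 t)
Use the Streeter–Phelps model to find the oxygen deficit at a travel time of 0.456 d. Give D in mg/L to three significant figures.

k_1 L₀/(k_2−k_1) = 0.367×7.07/(0.558−0.367) = 2.595/0.1910 = 13.58 mg/L.
e^(−k_1 t) = e^(−0.367×0.4560) = 0.8459; e^(−k_2 t) = e^(−0.558×0.4560) = 0.7753.
D = 13.58 × (0.8459 − 0.7753) + 2.97 × 0.7753 = 0.9585 + 2.303 = 3.261 mg/L.

D ≈ 3.26 mg/L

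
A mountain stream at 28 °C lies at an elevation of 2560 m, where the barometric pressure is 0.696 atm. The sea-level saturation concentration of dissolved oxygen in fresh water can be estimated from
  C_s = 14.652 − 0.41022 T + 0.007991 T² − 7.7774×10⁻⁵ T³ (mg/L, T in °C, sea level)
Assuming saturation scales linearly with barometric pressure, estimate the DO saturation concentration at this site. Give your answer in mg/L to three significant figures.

At sea level: C_s = 14.652 − 0.41022×28 + 0.007991×28² − 7.7774×10⁻⁵×28³ = 7.723 mg/L.
Pressure correction: C_s' = 7.723 × 0.696 = 5.376 mg/L.

C_s ≈ 5.38 mg/L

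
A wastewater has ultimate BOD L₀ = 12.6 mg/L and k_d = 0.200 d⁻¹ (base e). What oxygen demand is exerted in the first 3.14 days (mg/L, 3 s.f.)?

y_t = L₀(1 − e^(−k_d t)) = 12.6 × (1 − e^(−0.200×3.14))
= 12.6 × (1 − 0.5337) = 12.6 × 0.4663 = 5.876 mg/L.

y ≈ 5.88 mg/L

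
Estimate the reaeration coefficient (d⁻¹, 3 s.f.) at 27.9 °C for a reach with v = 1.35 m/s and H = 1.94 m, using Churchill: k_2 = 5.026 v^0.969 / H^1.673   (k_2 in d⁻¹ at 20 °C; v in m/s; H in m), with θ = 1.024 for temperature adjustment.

k_2(20) = 5.026 × 1.35^0.969 / 1.94^1.673 = 5.026 × 1.337 / 3.030 = 2.218 d⁻¹.
k_2(27.9) = 2.218 × 1.024^(27.9−20) = 2.218 × 1.206 = 2.675 d⁻¹.

k_2 ≈ 2.68 d⁻¹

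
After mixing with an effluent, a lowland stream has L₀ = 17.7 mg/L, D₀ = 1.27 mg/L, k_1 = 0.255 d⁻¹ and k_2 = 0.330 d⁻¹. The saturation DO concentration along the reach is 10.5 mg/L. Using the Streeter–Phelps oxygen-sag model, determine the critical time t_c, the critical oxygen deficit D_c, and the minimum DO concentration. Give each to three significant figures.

t_c ≈ 3.15 d; D_c ≈ 6.12 mg/L; min DO ≈ 4.38 mg/L

With k_2/k_1 = 1.294 and 1 − D₀(k_2−k_1)/(k_1 L₀) = 0.9789,
t_c = ln(1.294 × 0.9789) / (0.330 − 0.255) = ln(1.267) / 0.07500 = 0.2365/0.07500 = 3.153 d.
D_c = (k_1/k_2) L₀ e^(−k_1 t_c) = (0.255/0.330) × 17.7 × e^(−0.255×3.153) = 0.7727 × 17.7 × 0.4475 = 6.120 mg/L.
Minimum DO = C_s − D_c = 10.5 − 6.120 = 4.380 mg/L.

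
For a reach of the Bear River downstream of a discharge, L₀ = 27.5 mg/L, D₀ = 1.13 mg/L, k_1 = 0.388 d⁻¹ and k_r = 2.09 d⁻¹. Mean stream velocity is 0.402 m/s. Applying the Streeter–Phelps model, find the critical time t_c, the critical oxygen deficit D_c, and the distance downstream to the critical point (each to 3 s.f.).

With k_r/k_1 = 5.387 and 1 − D₀(k_r−k_1)/(k_1 L₀) = 0.8198,
t_c = ln(5.387 × 0.8198) / (2.09 − 0.388) = ln(4.416) / 1.702 = 1.485/1.702 = 0.8726 d.
L(t_c) = L₀ e^(−k_1 t_c) = 27.5 × 0.7128 = 19.60 mg/L, and at the critical point k_r D_c = k_1 L, so D_c = (0.388/2.09) × 19.60 = 3.639 mg/L.
x_c = v t_c = 0.402 m/s × 0.8726 d × 86400 s/d = 30310 m ≈ 30.3 km.

t_c ≈ 0.873 d; D_c ≈ 3.64 mg/L; x_c ≈ 30.3 km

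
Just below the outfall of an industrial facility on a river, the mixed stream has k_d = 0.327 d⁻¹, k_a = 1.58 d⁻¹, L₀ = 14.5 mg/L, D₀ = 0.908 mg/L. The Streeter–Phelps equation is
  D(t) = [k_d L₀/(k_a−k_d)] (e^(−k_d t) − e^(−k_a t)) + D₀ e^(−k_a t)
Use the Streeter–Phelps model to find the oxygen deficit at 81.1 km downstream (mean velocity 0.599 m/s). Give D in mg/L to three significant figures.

Travel time t = x/v = 81.1 km / (0.599 m/s) = 81100 m / 0.599 m/s = 135400 s = 1.567 d.
k_d L₀/(k_a−k_d) = 0.327×14.5/(1.58−0.327) = 4.742/1.253 = 3.784 mg/L.
e^(−k_d t) = e^(−0.327×1.567) = 0.5990; e^(−k_a t) = e^(−1.58×1.567) = 0.08409.
D = 3.784 × (0.5990 − 0.08409) + 0.908 × 0.08409 = 1.949 + 0.07635 = 2.025 mg/L.

D ≈ 2.03 mg/L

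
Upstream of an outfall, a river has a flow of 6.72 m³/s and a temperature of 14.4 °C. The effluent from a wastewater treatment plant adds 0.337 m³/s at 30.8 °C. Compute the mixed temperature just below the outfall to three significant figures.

15.2 °C

Flow-weighted mixing: C = (Q_r C_r + Q_w C_w)/(Q_r + Q_w)
= (6.72×14.4 + 0.337×30.8)/(6.72 + 0.337) = 107.1/7.057 = 15.18 °C.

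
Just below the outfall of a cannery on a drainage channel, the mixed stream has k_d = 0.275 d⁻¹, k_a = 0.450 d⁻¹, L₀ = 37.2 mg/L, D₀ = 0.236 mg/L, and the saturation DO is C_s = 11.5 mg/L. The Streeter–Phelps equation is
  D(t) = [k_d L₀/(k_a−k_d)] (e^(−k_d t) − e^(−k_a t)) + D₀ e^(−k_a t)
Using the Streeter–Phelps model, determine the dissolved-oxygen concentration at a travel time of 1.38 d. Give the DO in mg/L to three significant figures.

k_d L₀/(k_a−k_d) = 0.275×37.2/(0.450−0.275) = 10.23/0.1750 = 58.46 mg/L.
e^(−k_d t) = e^(−0.275×1.380) = 0.6842; e^(−k_a t) = e^(−0.450×1.380) = 0.5374.
D = 58.46 × (0.6842 − 0.5374) + 0.236 × 0.5374 = 8.581 + 0.1268 = 8.708 mg/L.
DO = C_s − D = 11.5 − 8.708 = 2.792 mg/L.

DO ≈ 2.79 mg/L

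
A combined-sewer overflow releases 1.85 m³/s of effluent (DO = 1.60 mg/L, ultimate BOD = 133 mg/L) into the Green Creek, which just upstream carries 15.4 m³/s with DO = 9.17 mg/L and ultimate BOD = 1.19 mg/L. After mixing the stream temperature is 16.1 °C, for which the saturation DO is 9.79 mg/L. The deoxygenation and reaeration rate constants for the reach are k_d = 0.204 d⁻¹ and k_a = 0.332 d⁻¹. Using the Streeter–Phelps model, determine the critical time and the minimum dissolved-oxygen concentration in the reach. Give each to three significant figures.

Mixed DO = (15.4×9.17 + 1.85×1.60)/(15.4+1.85) = 144.2/17.25 = 8.358 mg/L.
Mixed L₀ = (15.4×1.19 + 1.85×133)/(17.25) = 264.4/17.25 = 15.33 mg/L.
Initial deficit D₀ = C_s − DO₀ = 9.79 − 8.358 = 1.432 mg/L.
t_c = (1/0.1280) ln[(0.332/0.204)(1 − 1.432×0.1280/(0.204×15.33))] = 7.812 × ln(1.532) = 3.333 d.
D_c = (0.204/0.332) × 15.33 × e^(−0.204×3.333) = 0.6145 × 15.33 × 0.5067 = 4.771 mg/L.
Minimum DO = 9.79 − 4.771 = 5.019 mg/L.

t_c ≈ 3.33 d; minimum DO ≈ 5.02 mg/L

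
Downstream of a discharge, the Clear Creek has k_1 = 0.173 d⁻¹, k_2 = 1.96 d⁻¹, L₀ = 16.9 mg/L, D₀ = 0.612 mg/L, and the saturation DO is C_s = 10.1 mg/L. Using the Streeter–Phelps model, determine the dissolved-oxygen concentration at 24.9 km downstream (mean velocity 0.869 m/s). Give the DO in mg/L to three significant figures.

Travel time t = x/v = 24.9 km / (0.869 m/s) = 24900 m / 0.869 m/s = 28650 s = 0.3316 d.
k_1 L₀/(k_2−k_1) = 0.173×16.9/(1.96−0.173) = 2.924/1.787 = 1.636 mg/L.
e^(−k_1 t) = e^(−0.173×0.3316) = 0.9442; e^(−k_2 t) = e^(−1.96×0.3316) = 0.5220.
D = 1.636 × (0.9442 − 0.5220) + 0.612 × 0.5220 = 0.6908 + 0.3195 = 1.010 mg/L.
DO = C_s − D = 10.1 − 1.010 = 9.090 mg/L.

DO ≈ 9.09 mg/L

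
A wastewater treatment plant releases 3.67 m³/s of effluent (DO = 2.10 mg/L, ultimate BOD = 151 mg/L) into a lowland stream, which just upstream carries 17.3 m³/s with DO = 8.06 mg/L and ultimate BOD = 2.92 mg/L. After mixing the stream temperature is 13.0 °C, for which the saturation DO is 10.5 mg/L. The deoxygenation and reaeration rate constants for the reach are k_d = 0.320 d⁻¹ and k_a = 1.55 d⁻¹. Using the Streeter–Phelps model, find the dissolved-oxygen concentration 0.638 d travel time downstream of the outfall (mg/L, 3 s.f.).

Mixed DO = (17.3×8.06 + 3.67×2.10)/(17.3+3.67) = 147.1/20.97 = 7.017 mg/L.
Mixed L₀ = (17.3×2.92 + 3.67×151)/(20.97) = 604.7/20.97 = 28.84 mg/L.
Initial deficit D₀ = C_s − DO₀ = 10.5 − 7.017 = 3.483 mg/L.
D(0.638) = [0.320×28.84/(1.55−0.320)](e^(−0.320×0.638) − e^(−1.55×0.638)) + 3.483 e^(−1.55×0.638)
= 7.502 × (0.8153 − 0.3720) + 3.483 × 0.3720 = 4.622 mg/L.
DO = 10.5 − 4.622 = 5.878 mg/L.

DO ≈ 5.88 mg/L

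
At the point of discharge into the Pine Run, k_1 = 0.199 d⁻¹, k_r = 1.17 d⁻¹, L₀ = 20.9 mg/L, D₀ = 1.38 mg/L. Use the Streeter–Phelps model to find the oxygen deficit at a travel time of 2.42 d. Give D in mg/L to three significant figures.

D ≈ 2.48 mg/L

k_1 L₀/(k_r−k_1) = 0.199×20.9/(1.17−0.199) = 4.159/0.9710 = 4.283 mg/L.
e^(−k_1 t) = e^(−0.199×2.420) = 0.6178; e^(−k_r t) = e^(−1.17×2.420) = 0.05893.
D = 4.283 × (0.6178 − 0.05893) + 1.38 × 0.05893 = 2.394 + 0.08132 = 2.475 mg/L.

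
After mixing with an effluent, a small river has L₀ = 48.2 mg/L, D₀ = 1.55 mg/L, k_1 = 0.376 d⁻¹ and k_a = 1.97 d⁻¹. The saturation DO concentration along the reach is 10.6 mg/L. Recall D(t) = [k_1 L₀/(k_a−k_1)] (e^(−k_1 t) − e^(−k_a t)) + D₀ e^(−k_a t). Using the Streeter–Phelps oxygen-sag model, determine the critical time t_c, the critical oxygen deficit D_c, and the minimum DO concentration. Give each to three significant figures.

t_c = [1/(k_a−k_1)] ln[(k_a/k_1)(1 − D₀(k_a−k_1)/(k_1 L₀))]
= [1/(1.97−0.376)] ln[(1.97/0.376)(1 − 1.55×1.594/(0.376×48.2))]
= (1/1.594) ln[5.239 × 0.8637] = 0.6274 × ln(4.525) = 0.6274 × 1.510 = 0.9471 d.
L(t_c) = L₀ e^(−k_1 t_c) = 48.2 × 0.7004 = 33.76 mg/L, and at the critical point k_a D_c = k_1 L, so D_c = (0.376/1.97) × 33.76 = 6.443 mg/L.
Minimum DO = C_s − D_c = 10.6 − 6.443 = 4.157 mg/L.

t_c ≈ 0.947 d; D_c ≈ 6.44 mg/L; min DO ≈ 4.16 mg/L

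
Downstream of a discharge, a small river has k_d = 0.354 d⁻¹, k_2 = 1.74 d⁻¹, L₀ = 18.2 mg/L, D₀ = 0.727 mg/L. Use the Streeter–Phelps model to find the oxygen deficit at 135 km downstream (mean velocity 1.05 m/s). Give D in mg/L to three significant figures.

Travel time t = x/v = 135 km / (1.05 m/s) = 135000 m / 1.05 m/s = 128600 s = 1.488 d.
k_d L₀/(k_2−k_d) = 0.354×18.2/(1.74−0.354) = 6.443/1.386 = 4.648 mg/L.
e^(−k_d t) = e^(−0.354×1.488) = 0.5905; e^(−k_2 t) = e^(−1.74×1.488) = 0.07507.
D = 4.648 × (0.5905 − 0.07507) + 0.727 × 0.07507 = 2.396 + 0.05458 = 2.451 mg/L.

D ≈ 2.45 mg/L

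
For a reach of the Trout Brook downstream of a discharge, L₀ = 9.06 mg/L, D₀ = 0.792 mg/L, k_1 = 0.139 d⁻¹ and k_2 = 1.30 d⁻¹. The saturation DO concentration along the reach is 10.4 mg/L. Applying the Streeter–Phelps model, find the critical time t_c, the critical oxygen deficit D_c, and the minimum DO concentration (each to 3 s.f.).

t_c ≈ 0.797 d; D_c ≈ 0.867 mg/L; min DO ≈ 9.53 mg/L

With k_2/k_1 = 9.353 and 1 − D₀(k_2−k_1)/(k_1 L₀) = 0.2698,
t_c = ln(9.353 × 0.2698) / (1.30 − 0.139) = ln(2.524) / 1.161 = 0.9257/1.161 = 0.7974 d.
L(t_c) = L₀ e^(−k_1 t_c) = 9.06 × 0.8951 = 8.109 mg/L, and at the critical point k_2 D_c = k_1 L, so D_c = (0.139/1.30) × 8.109 = 0.8671 mg/L.
Minimum DO = C_s − D_c = 10.4 − 0.8671 = 9.533 mg/L.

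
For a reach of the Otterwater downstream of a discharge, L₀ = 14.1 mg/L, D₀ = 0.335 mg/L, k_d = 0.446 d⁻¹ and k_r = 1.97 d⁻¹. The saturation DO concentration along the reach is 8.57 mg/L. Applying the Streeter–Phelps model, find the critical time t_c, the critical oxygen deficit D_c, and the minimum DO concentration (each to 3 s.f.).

t_c ≈ 0.919 d; D_c ≈ 2.12 mg/L; min DO ≈ 6.45 mg/L

t_c = [1/(k_r−k_d)] ln[(k_r/k_d)(1 − D₀(k_r−k_d)/(k_d L₀))]
= [1/(1.97−0.446)] ln[(1.97/0.446)(1 − 0.335×1.524/(0.446×14.1))]
= (1/1.524) ln[4.417 × 0.9188] = 0.6562 × ln(4.058) = 0.6562 × 1.401 = 0.9192 d.
D_c = (k_d/k_r) L₀ e^(−k_d t_c) = (0.446/1.97) × 14.1 × e^(−0.446×0.9192) = 0.2264 × 14.1 × 0.6637 = 2.119 mg/L.
Minimum DO = C_s − D_c = 8.57 − 2.119 = 6.451 mg/L.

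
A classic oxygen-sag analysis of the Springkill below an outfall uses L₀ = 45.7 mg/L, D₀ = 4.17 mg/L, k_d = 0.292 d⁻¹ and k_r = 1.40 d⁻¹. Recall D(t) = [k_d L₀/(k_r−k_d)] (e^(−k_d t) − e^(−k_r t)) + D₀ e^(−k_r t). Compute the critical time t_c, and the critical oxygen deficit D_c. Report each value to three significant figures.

t_c ≈ 1.03 d; D_c ≈ 7.05 mg/L

With k_r/k_d = 4.795 and 1 − D₀(k_r−k_d)/(k_d L₀) = 0.6538,
t_c = ln(4.795 × 0.6538) / (1.40 − 0.292) = ln(3.134) / 1.108 = 1.142/1.108 = 1.031 d.
D_c = (k_d/k_r) L₀ e^(−k_d t_c) = (0.292/1.40) × 45.7 × e^(−0.292×1.031) = 0.2086 × 45.7 × 0.7400 = 7.054 mg/L.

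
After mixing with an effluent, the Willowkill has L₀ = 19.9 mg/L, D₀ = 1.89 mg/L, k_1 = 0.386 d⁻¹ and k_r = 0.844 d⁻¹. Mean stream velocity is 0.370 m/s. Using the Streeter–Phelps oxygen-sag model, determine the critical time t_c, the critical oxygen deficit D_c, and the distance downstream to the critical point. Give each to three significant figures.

t_c ≈ 1.45 d; D_c ≈ 5.21 mg/L; x_c ≈ 46.3 km

t_c = [1/(k_r−k_1)] ln[(k_r/k_1)(1 − D₀(k_r−k_1)/(k_1 L₀))]
= [1/(0.844−0.386)] ln[(0.844/0.386)(1 − 1.89×0.4580/(0.386×19.9))]
= (1/0.4580) ln[2.187 × 0.8873] = 2.183 × ln(1.940) = 2.183 × 0.6628 = 1.447 d.
D_c = (k_1/k_r) L₀ e^(−k_1 t_c) = (0.386/0.844) × 19.9 × e^(−0.386×1.447) = 0.4573 × 19.9 × 0.5720 = 5.206 mg/L.
x_c = v t_c = 0.370 m/s × 1.447 d × 86400 s/d = 46260 m ≈ 46.3 km.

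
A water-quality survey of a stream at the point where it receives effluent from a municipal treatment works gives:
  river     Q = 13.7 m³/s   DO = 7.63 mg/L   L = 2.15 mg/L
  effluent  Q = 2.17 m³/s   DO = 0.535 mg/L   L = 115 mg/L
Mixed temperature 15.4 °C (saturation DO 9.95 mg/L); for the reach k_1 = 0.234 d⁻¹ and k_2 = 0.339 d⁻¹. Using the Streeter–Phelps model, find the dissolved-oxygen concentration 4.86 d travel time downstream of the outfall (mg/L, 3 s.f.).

DO ≈ 4.29 mg/L

Mixed DO = (13.7×7.63 + 2.17×0.535)/(13.7+2.17) = 105.7/15.87 = 6.660 mg/L.
Mixed L₀ = (13.7×2.15 + 2.17×115)/(15.87) = 279.0/15.87 = 17.58 mg/L.
Initial deficit D₀ = C_s − DO₀ = 9.95 − 6.660 = 3.290 mg/L.
D(4.86) = [0.234×17.58/(0.339−0.234)](e^(−0.234×4.86) − e^(−0.339×4.86)) + 3.290 e^(−0.339×4.86)
= 39.18 × (0.3207 − 0.1925) + 3.290 × 0.1925 = 5.655 mg/L.
DO = 9.95 − 5.655 = 4.295 mg/L.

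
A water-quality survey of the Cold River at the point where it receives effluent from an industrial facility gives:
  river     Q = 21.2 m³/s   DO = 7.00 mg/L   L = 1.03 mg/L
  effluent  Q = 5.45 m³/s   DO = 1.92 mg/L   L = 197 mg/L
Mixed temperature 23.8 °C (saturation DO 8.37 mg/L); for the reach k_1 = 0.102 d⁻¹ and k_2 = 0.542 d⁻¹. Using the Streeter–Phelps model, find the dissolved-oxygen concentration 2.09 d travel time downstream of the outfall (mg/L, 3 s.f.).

DO ≈ 2.96 mg/L

Mixed DO = (21.2×7.00 + 5.45×1.92)/(21.2+5.45) = 158.9/26.65 = 5.961 mg/L.
Mixed L₀ = (21.2×1.03 + 5.45×197)/(26.65) = 1095/26.65 = 41.11 mg/L.
Initial deficit D₀ = C_s − DO₀ = 8.37 − 5.961 = 2.409 mg/L.
D(2.09) = [0.102×41.11/(0.542−0.102)](e^(−0.102×2.09) − e^(−0.542×2.09)) + 2.409 e^(−0.542×2.09)
= 9.529 × (0.8080 − 0.3221) + 2.409 × 0.3221 = 5.406 mg/L.
DO = 8.37 − 5.406 = 2.964 mg/L.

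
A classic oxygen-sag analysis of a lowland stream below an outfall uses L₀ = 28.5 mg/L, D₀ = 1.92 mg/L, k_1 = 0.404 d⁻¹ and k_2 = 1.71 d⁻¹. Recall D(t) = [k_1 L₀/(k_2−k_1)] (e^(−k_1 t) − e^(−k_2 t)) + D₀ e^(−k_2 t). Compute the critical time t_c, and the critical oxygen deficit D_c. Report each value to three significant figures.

t_c = [1/(k_2−k_1)] ln[(k_2/k_1)(1 − D₀(k_2−k_1)/(k_1 L₀))]
= [1/(1.71−0.404)] ln[(1.71/0.404)(1 − 1.92×1.306/(0.404×28.5))]
= (1/1.306) ln[4.233 × 0.7822] = 0.7657 × ln(3.311) = 0.7657 × 1.197 = 0.9167 d.
L(t_c) = L₀ e^(−k_1 t_c) = 28.5 × 0.6905 = 19.68 mg/L, and at the critical point k_2 D_c = k_1 L, so D_c = (0.404/1.71) × 19.68 = 4.649 mg/L.

t_c ≈ 0.917 d; D_c ≈ 4.65 mg/L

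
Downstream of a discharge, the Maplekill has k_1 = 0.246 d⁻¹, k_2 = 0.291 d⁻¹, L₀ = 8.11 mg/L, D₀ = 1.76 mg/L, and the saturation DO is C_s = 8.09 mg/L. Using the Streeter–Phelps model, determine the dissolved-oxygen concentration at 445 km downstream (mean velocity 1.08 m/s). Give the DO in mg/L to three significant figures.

DO ≈ 5.00 mg/L

Travel time t = x/v = 445 km / (1.08 m/s) = 445000 m / 1.08 m/s = 412000 s = 4.769 d.
k_1 L₀/(k_2−k_1) = 0.246×8.11/(0.291−0.246) = 1.995/0.04500 = 44.33 mg/L.
e^(−k_1 t) = e^(−0.246×4.769) = 0.3094; e^(−k_2 t) = e^(−0.291×4.769) = 0.2496.
D = 44.33 × (0.3094 − 0.2496) + 1.76 × 0.2496 = 2.649 + 0.4394 = 3.089 mg/L.
DO = C_s − D = 8.09 − 3.089 = 5.001 mg/L.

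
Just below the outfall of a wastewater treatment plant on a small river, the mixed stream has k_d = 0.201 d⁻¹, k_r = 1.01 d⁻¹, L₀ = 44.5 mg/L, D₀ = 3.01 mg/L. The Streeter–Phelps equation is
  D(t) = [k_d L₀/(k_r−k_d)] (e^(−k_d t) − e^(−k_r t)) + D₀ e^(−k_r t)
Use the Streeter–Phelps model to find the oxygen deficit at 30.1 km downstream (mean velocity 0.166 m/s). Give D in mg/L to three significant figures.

D ≈ 6.29 mg/L

Travel time t = x/v = 30.1 km / (0.166 m/s) = 30100 m / 0.166 m/s = 181300 s = 2.099 d.
k_d L₀/(k_r−k_d) = 0.201×44.5/(1.01−0.201) = 8.944/0.8090 = 11.06 mg/L.
e^(−k_d t) = e^(−0.201×2.099) = 0.6558; e^(−k_r t) = e^(−1.01×2.099) = 0.1201.
D = 11.06 × (0.6558 − 0.1201) + 3.01 × 0.1201 = 5.924 + 0.3614 = 6.285 mg/L.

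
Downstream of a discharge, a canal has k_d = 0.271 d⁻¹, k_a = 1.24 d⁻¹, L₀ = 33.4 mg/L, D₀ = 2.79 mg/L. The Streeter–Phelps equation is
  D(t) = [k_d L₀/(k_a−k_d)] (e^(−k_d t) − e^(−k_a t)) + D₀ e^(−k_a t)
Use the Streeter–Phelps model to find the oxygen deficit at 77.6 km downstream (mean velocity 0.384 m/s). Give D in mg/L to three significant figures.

Travel time t = x/v = 77.6 km / (0.384 m/s) = 77600 m / 0.384 m/s = 202100 s = 2.339 d.
k_d L₀/(k_a−k_d) = 0.271×33.4/(1.24−0.271) = 9.051/0.9690 = 9.341 mg/L.
e^(−k_d t) = e^(−0.271×2.339) = 0.5305; e^(−k_a t) = e^(−1.24×2.339) = 0.05501.
D = 9.341 × (0.5305 − 0.05501) + 2.79 × 0.05501 = 4.442 + 0.1535 = 4.595 mg/L.

D ≈ 4.60 mg/L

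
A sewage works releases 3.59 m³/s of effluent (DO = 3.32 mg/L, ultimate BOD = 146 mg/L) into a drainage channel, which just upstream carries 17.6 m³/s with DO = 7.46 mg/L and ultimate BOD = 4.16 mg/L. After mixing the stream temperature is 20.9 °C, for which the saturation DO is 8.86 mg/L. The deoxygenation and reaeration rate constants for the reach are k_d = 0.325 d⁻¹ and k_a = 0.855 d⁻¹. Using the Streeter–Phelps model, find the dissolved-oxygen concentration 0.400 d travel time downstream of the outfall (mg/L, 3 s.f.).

DO ≈ 4.47 mg/L

Mixed DO = (17.6×7.46 + 3.59×3.32)/(17.6+3.59) = 143.2/21.19 = 6.759 mg/L.
Mixed L₀ = (17.6×4.16 + 3.59×146)/(21.19) = 597.4/21.19 = 28.19 mg/L.
Initial deficit D₀ = C_s − DO₀ = 8.86 − 6.759 = 2.101 mg/L.
D(0.400) = [0.325×28.19/(0.855−0.325)](e^(−0.325×0.400) − e^(−0.855×0.400)) + 2.101 e^(−0.855×0.400)
= 17.29 × (0.8781 − 0.7103) + 2.101 × 0.7103 = 4.393 mg/L.
DO = 8.86 − 4.393 = 4.467 mg/L.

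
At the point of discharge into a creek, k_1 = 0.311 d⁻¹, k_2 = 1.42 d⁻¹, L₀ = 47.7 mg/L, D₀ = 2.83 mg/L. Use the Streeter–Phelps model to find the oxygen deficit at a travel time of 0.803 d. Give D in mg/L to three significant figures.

k_1 L₀/(k_2−k_1) = 0.311×47.7/(1.42−0.311) = 14.83/1.109 = 13.38 mg/L.
e^(−k_1 t) = e^(−0.311×0.8030) = 0.7790; e^(−k_2 t) = e^(−1.42×0.8030) = 0.3197.
D = 13.38 × (0.7790 − 0.3197) + 2.83 × 0.3197 = 6.144 + 0.9049 = 7.048 mg/L.

D ≈ 7.05 mg/L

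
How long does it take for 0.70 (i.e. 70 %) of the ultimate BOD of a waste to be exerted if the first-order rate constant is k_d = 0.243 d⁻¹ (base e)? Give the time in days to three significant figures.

y/L₀ = 1 − e^(−k_d t) = 0.70 ⇒ e^(−k_d t) = 0.300
t = −ln(0.300) / 0.243 = 1.204 / 0.243 = 4.955 d.

t ≈ 4.95 d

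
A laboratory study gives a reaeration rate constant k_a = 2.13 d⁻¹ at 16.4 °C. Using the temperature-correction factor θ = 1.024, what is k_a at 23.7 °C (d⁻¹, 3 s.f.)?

k_a(T₂) = k_a(T₁) · θ^(T₂−T₁) = 2.13 × 1.024^(23.7−16.4)
= 2.13 × 1.024^7.30 = 2.13 × 1.189 = 2.533 d⁻¹.

k_a ≈ 2.53 d⁻¹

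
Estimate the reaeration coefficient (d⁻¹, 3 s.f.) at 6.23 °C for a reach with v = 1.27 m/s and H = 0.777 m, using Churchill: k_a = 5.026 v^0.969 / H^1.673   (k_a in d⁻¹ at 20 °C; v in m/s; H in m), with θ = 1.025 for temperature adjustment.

k_a ≈ 6.88 d⁻¹

k_a(20) = 5.026 × 1.27^0.969 / 0.777^1.673 = 5.026 × 1.261 / 0.6557 = 9.663 d⁻¹.
k_a(6.23) = 9.663 × 1.025^(6.23−20) = 9.663 × 0.7118 = 6.878 d⁻¹.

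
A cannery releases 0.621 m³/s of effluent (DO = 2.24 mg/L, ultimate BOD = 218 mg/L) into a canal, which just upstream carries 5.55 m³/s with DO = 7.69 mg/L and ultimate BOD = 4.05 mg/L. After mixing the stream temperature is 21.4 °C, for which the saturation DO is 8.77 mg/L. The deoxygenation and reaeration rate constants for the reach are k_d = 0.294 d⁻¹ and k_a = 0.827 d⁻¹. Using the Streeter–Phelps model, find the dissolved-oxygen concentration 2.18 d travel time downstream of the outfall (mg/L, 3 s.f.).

DO ≈ 3.39 mg/L

Mixed DO = (5.55×7.69 + 0.621×2.24)/(5.55+0.621) = 44.07/6.171 = 7.142 mg/L.
Mixed L₀ = (5.55×4.05 + 0.621×218)/(6.171) = 157.9/6.171 = 25.58 mg/L.
Initial deficit D₀ = C_s − DO₀ = 8.77 − 7.142 = 1.628 mg/L.
D(2.18) = [0.294×25.58/(0.827−0.294)](e^(−0.294×2.18) − e^(−0.827×2.18)) + 1.628 e^(−0.827×2.18)
= 14.11 × (0.5268 − 0.1648) + 1.628 × 0.1648 = 5.376 mg/L.
DO = 8.77 − 5.376 = 3.394 mg/L.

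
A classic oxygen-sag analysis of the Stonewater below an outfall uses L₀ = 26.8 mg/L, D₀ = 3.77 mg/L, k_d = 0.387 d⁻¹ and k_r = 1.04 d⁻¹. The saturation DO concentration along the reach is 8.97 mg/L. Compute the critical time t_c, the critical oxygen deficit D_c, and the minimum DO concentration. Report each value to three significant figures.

With k_r/k_d = 2.687 and 1 − D₀(k_r−k_d)/(k_d L₀) = 0.7626,
t_c = ln(2.687 × 0.7626) / (1.04 − 0.387) = ln(2.049) / 0.6530 = 0.7176/0.6530 = 1.099 d.
D_c = (k_d/k_r) L₀ e^(−k_d t_c) = (0.387/1.04) × 26.8 × e^(−0.387×1.099) = 0.3721 × 26.8 × 0.6536 = 6.518 mg/L.
Minimum DO = C_s − D_c = 8.97 − 6.518 = 2.452 mg/L.

t_c ≈ 1.10 d; D_c ≈ 6.52 mg/L; min DO ≈ 2.45 mg/L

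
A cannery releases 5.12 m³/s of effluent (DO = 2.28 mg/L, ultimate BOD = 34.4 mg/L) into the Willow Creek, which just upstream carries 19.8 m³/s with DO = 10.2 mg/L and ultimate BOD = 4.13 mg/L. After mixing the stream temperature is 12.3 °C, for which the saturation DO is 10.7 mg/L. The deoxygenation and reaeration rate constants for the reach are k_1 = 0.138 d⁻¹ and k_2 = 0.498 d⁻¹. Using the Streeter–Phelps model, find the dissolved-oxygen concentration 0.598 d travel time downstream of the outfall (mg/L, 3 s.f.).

DO ≈ 8.41 mg/L

Mixed DO = (19.8×10.2 + 5.12×2.28)/(19.8+5.12) = 213.6/24.92 = 8.573 mg/L.
Mixed L₀ = (19.8×4.13 + 5.12×34.4)/(24.92) = 257.9/24.92 = 10.35 mg/L.
Initial deficit D₀ = C_s − DO₀ = 10.7 − 8.573 = 2.127 mg/L.
D(0.598) = [0.138×10.35/(0.498−0.138)](e^(−0.138×0.598) − e^(−0.498×0.598)) + 2.127 e^(−0.498×0.598)
= 3.967 × (0.9208 − 0.7424) + 2.127 × 0.7424 = 2.287 mg/L.
DO = 10.7 − 2.287 = 8.413 mg/L.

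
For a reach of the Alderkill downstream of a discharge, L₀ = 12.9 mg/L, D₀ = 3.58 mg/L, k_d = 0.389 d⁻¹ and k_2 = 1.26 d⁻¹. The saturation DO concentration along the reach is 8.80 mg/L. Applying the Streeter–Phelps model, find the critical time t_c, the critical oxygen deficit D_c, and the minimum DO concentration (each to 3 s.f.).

t_c ≈ 0.234 d; D_c ≈ 3.64 mg/L; min DO ≈ 5.16 mg/L

At the critical point dD/dt = 0, so k_d L₀ e^(−k_d t) = k_2 D. Substituting D(t) from the Streeter–Phelps equation and solving for t gives
t_c = ln[(k_2/k_d)(1 − D₀(k_2−k_d)/(k_d L₀))] / (k_2−k_d).
Here k_2−k_d = 0.8710 d⁻¹ and 1 − D₀(k_2−k_d)/(k_d L₀) = 1 − 3.58×0.8710/(0.389×12.9) = 0.3786, so
t_c = ln(3.239 × 0.3786) / 0.8710 = 0.2040 / 0.8710 = 0.2343 d.
D_c = (k_d/k_2) L₀ e^(−k_d t_c) = (0.389/1.26) × 12.9 × e^(−0.389×0.2343) = 0.3087 × 12.9 × 0.9129 = 3.636 mg/L.
Minimum DO = C_s − D_c = 8.80 − 3.636 = 5.164 mg/L.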